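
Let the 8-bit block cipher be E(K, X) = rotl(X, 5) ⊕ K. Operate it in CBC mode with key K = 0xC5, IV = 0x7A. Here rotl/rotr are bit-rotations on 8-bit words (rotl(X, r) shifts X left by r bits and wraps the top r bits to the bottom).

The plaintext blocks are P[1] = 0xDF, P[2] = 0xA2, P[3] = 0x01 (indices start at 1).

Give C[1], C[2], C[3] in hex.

CBC encryption: C_i = E(K, P_i ⊕ C_{i−1}), with C_{0} = IV.
C[1]: P[1] ⊕ 0x7A = 0xA5; E(K, 0xA5) = 0x71.
C[2]: P[2] ⊕ 0x71 = 0xD3; E(K, 0xD3) = 0xBF.
C[3]: P[3] ⊕ 0xBF = 0xBE; E(K, 0xBE) = 0x12.

C[1] = 0x71, C[2] = 0xBF, C[3] = 0x12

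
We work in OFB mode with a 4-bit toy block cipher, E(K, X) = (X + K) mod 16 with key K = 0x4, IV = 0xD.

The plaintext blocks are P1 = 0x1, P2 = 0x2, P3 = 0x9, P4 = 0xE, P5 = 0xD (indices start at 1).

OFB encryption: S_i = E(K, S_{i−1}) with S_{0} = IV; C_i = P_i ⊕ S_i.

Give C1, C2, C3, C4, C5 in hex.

C1: S = E(K, 0xD) = 0x1; 0x1 ⊕ 0x1 = 0x0.
C2: S = E(K, 0x1) = 0x5; 0x2 ⊕ 0x5 = 0x7.
C3: S = E(K, 0x5) = 0x9; 0x9 ⊕ 0x9 = 0x0.
C4: S = E(K, 0x9) = 0xD; 0xE ⊕ 0xD = 0x3.
C5: S = E(K, 0xD) = 0x1; 0xD ⊕ 0x1 = 0xC.

C1 = 0x0, C2 = 0x7, C3 = 0x0, C4 = 0x3, C5 = 0xC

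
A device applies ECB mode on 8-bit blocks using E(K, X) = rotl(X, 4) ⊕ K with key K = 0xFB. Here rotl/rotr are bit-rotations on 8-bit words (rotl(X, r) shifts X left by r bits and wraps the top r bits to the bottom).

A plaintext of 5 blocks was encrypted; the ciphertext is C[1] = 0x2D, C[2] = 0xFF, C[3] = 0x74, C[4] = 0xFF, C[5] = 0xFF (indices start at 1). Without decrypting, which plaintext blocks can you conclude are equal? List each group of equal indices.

P[2] = P[4] = P[5]

ECB encrypts each block independently with the same key, so equal ciphertext blocks imply equal plaintext blocks.
C[2] = C[4] = C[5] = 0xFF, so P[2] = P[4] = P[5].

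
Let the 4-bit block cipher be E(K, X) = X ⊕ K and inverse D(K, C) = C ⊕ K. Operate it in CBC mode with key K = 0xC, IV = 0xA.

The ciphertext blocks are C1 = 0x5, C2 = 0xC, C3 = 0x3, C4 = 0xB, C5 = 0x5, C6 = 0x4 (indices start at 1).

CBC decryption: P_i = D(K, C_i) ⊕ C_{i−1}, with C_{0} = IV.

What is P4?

P4 = 0x4

P4: D(K, 0xB) = 0x7; 0x7 ⊕ 0x3 = 0x4.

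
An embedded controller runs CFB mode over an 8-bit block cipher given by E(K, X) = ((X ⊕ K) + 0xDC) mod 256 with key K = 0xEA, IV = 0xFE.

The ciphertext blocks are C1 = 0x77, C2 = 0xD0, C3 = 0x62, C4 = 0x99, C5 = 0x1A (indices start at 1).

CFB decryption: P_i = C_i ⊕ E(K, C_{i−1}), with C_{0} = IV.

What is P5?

P5: E(K, 0x99) = 0x4F; 0x1A ⊕ 0x4F = 0x55.

P5 = 0x55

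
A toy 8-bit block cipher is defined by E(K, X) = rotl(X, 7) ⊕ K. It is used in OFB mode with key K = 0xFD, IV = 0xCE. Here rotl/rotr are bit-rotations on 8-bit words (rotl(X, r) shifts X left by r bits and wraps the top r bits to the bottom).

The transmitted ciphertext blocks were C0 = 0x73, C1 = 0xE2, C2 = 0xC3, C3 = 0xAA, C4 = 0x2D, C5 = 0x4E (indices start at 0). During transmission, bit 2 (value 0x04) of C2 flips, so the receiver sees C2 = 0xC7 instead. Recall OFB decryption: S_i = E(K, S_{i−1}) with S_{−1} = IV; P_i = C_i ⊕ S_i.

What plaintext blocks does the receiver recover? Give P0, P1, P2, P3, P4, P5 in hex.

Only C2 changed, to 0xC7. In OFB, a change in C_i flips the same bit in P_i only; the keystream is unaffected. Decrypting the received ciphertext:
P0: S = E(K, 0xCE) = 0x9A; 0x73 ⊕ 0x9A = 0xE9.
P1: S = E(K, 0x9A) = 0xB0; 0xE2 ⊕ 0xB0 = 0x52.
P2: S = E(K, 0xB0) = 0xA5; 0xC7 ⊕ 0xA5 = 0x62.
P3: S = E(K, 0xA5) = 0x2F; 0xAA ⊕ 0x2F = 0x85.
P4: S = E(K, 0x2F) = 0x6A; 0x2D ⊕ 0x6A = 0x47.
P5: S = E(K, 0x6A) = 0xC8; 0x4E ⊕ 0xC8 = 0x86.
Blocks that differ from the original plaintext: P2.

P0 = 0xE9, P1 = 0x52, P2 = 0x62, P3 = 0x85, P4 = 0x47, P5 = 0x86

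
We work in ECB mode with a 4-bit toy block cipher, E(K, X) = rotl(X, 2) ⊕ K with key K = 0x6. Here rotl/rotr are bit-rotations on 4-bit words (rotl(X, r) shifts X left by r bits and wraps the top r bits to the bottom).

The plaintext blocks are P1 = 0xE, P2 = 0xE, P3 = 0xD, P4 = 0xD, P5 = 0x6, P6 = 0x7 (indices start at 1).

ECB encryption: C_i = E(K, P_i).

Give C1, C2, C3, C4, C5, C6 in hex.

C1 = 0xD, C2 = 0xD, C3 = 0x1, C4 = 0x1, C5 = 0xF, C6 = 0xB

C1: E(K, 0xE) = 0xD.
C2: E(K, 0xE) = 0xD.
C3: E(K, 0xD) = 0x1.
C4: E(K, 0xD) = 0x1.
C5: E(K, 0x6) = 0xF.
C6: E(K, 0x7) = 0xB.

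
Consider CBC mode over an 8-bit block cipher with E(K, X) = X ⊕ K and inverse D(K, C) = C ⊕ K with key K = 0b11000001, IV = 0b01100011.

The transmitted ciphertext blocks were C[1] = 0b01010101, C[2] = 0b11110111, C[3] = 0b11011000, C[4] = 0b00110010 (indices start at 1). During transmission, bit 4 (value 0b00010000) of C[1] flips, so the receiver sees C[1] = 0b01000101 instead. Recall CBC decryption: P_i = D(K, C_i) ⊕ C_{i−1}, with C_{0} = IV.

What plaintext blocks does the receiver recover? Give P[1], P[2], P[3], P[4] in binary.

P[1] = 0b11100111, P[2] = 0b01110011, P[3] = 0b11101110, P[4] = 0b00101011

Only C[1] changed, to 0b01000101. In CBC, a change in C_i garbles P_i and flips the same bit in P_{i+1}. Decrypting the received ciphertext:
P[1]: D(K, 0b01000101) = 0b10000100; 0b10000100 ⊕ 0b01100011 = 0b11100111.
P[2]: D(K, 0b11110111) = 0b00110110; 0b00110110 ⊕ 0b01000101 = 0b01110011.
P[3]: D(K, 0b11011000) = 0b00011001; 0b00011001 ⊕ 0b11110111 = 0b11101110.
P[4]: D(K, 0b00110010) = 0b11110011; 0b11110011 ⊕ 0b11011000 = 0b00101011.
Blocks that differ from the original plaintext: P[1], P[2].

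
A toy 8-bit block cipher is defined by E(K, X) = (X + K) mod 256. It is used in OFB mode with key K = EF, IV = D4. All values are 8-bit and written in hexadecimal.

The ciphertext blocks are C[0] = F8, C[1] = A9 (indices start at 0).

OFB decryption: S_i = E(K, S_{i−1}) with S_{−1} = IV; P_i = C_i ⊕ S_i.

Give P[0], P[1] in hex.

P[0] = 3B, P[1] = 1B

P[0]: S = E(K, D4) = C3; F8 ⊕ C3 = 3B.
P[1]: S = E(K, C3) = B2; A9 ⊕ B2 = 1B.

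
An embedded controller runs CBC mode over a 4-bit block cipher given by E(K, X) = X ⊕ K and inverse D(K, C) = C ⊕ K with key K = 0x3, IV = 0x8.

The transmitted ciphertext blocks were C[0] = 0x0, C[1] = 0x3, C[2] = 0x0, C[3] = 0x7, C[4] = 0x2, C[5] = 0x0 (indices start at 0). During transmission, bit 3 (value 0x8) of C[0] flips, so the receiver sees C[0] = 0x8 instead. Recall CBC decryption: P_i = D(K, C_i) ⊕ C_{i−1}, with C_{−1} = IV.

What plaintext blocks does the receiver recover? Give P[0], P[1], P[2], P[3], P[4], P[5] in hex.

Only C[0] changed, to 0x8. In CBC, a change in C_i garbles P_i and flips the same bit in P_{i+1}. Decrypting the received ciphertext:
P[0]: D(K, 0x8) = 0xB; 0xB ⊕ 0x8 = 0x3.
P[1]: D(K, 0x3) = 0x0; 0x0 ⊕ 0x8 = 0x8.
P[2]: D(K, 0x0) = 0x3; 0x3 ⊕ 0x3 = 0x0.
P[3]: D(K, 0x7) = 0x4; 0x4 ⊕ 0x0 = 0x4.
P[4]: D(K, 0x2) = 0x1; 0x1 ⊕ 0x7 = 0x6.
P[5]: D(K, 0x0) = 0x3; 0x3 ⊕ 0x2 = 0x1.
Blocks that differ from the original plaintext: P[0], P[1].

P[0] = 0x3, P[1] = 0x8, P[2] = 0x0, P[3] = 0x4, P[4] = 0x6, P[5] = 0x1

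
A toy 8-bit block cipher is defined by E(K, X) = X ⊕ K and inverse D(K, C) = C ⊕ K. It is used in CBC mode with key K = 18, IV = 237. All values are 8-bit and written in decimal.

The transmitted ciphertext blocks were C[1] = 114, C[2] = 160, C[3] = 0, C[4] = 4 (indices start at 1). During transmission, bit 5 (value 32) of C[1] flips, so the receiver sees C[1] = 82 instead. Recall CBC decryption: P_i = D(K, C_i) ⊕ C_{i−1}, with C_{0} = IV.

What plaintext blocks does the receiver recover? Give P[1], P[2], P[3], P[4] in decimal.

Only C[1] changed, to 82. In CBC, a change in C_i garbles P_i and flips the same bit in P_{i+1}. Decrypting the received ciphertext:
P[1]: D(K, 82) = 64; 64 ⊕ 237 = 173.
P[2]: D(K, 160) = 178; 178 ⊕ 82 = 224.
P[3]: D(K, 0) = 18; 18 ⊕ 160 = 178.
P[4]: D(K, 4) = 22; 22 ⊕ 0 = 22.
Blocks that differ from the original plaintext: P[1], P[2].

P[1] = 173, P[2] = 224, P[3] = 178, P[4] = 22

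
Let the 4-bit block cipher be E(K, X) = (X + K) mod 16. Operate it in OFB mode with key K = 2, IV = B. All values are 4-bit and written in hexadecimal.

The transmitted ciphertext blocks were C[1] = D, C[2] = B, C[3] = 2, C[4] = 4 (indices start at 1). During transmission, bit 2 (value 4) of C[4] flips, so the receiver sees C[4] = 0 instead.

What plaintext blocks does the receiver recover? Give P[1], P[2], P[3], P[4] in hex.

OFB decryption: S_i = E(K, S_{i−1}) with S_{0} = IV; P_i = C_i ⊕ S_i.
Only C[4] changed, to 0. In OFB, a change in C_i flips the same bit in P_i only; the keystream is unaffected. Decrypting the received ciphertext:
P[1]: S = E(K, B) = D; D ⊕ D = 0.
P[2]: S = E(K, D) = F; B ⊕ F = 4.
P[3]: S = E(K, F) = 1; 2 ⊕ 1 = 3.
P[4]: S = E(K, 1) = 3; 0 ⊕ 3 = 3.
Blocks that differ from the original plaintext: P[4].

P[1] = 0, P[2] = 4, P[3] = 3, P[4] = 3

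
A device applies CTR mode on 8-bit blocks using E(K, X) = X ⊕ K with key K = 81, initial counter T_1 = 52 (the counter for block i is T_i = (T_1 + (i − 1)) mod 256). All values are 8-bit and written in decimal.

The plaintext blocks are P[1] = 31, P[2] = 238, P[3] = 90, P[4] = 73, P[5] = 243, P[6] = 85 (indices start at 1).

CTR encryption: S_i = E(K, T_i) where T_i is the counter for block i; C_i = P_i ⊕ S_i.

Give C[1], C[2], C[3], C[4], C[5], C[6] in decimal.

C[1] = 122, C[2] = 138, C[3] = 61, C[4] = 47, C[5] = 154, C[6] = 61

C[1]: T = 52, S = E(K, T) = 101; 31 ⊕ 101 = 122.
C[2]: T = 53, S = E(K, T) = 100; 238 ⊕ 100 = 138.
C[3]: T = 54, S = E(K, T) = 103; 90 ⊕ 103 = 61.
C[4]: T = 55, S = E(K, T) = 102; 73 ⊕ 102 = 47.
C[5]: T = 56, S = E(K, T) = 105; 243 ⊕ 105 = 154.
C[6]: T = 57, S = E(K, T) = 104; 85 ⊕ 104 = 61.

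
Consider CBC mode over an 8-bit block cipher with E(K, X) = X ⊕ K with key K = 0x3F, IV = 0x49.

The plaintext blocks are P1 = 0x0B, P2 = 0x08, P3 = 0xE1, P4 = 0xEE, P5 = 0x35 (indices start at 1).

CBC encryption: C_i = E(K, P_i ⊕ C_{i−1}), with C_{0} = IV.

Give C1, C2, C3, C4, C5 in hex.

C1: P1 ⊕ 0x49 = 0x42; E(K, 0x42) = 0x7D.
C2: P2 ⊕ 0x7D = 0x75; E(K, 0x75) = 0x4A.
C3: P3 ⊕ 0x4A = 0xAB; E(K, 0xAB) = 0x94.
C4: P4 ⊕ 0x94 = 0x7A; E(K, 0x7A) = 0x45.
C5: P5 ⊕ 0x45 = 0x70; E(K, 0x70) = 0x4F.

C1 = 0x7D, C2 = 0x4A, C3 = 0x94, C4 = 0x45, C5 = 0x4F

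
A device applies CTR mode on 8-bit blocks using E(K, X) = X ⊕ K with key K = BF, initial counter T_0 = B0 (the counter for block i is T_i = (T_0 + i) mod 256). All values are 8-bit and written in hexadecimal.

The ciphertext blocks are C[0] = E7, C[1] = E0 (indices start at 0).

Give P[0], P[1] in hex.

P[0] = E8, P[1] = EE

CTR decryption: S_i = E(K, T_i) where T_i is the counter for block i; P_i = C_i ⊕ S_i.
P[0]: T = B0, S = E(K, T) = 0F; E7 ⊕ 0F = E8.
P[1]: T = B1, S = E(K, T) = 0E; E0 ⊕ 0E = EE.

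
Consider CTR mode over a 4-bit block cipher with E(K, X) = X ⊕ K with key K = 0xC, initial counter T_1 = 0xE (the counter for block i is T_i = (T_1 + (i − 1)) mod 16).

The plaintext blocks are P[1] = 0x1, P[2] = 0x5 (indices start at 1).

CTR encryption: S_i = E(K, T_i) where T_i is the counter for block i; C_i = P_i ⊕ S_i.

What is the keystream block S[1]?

0x2

C[1]: T = 0xE, S = E(K, T) = 0x2; 0x1 ⊕ 0x2 = 0x3.
So S[1] = 0x2.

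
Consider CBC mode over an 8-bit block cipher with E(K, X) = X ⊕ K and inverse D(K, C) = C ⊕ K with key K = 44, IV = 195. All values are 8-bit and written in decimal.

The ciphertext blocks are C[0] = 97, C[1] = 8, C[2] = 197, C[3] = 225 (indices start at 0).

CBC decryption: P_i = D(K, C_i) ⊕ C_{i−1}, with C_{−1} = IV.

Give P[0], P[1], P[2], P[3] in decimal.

P[0]: D(K, 97) = 77; 77 ⊕ 195 = 142.
P[1]: D(K, 8) = 36; 36 ⊕ 97 = 69.
P[2]: D(K, 197) = 233; 233 ⊕ 8 = 225.
P[3]: D(K, 225) = 205; 205 ⊕ 197 = 8.

P[0] = 142, P[1] = 69, P[2] = 225, P[3] = 8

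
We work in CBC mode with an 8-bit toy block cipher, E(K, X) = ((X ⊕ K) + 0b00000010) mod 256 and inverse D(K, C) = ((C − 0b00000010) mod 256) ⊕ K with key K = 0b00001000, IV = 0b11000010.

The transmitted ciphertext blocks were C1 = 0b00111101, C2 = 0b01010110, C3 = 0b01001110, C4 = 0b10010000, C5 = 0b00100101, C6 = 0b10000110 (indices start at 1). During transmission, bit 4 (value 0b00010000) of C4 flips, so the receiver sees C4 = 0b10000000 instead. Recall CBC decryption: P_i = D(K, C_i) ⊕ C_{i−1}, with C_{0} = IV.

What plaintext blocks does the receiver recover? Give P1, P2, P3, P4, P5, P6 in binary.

Only C4 changed, to 0b10000000. In CBC, a change in C_i garbles P_i and flips the same bit in P_{i+1}. Decrypting the received ciphertext:
P1: D(K, 0b00111101) = 0b00110011; 0b00110011 ⊕ 0b11000010 = 0b11110001.
P2: D(K, 0b01010110) = 0b01011100; 0b01011100 ⊕ 0b00111101 = 0b01100001.
P3: D(K, 0b01001110) = 0b01000100; 0b01000100 ⊕ 0b01010110 = 0b00010010.
P4: D(K, 0b10000000) = 0b01110110; 0b01110110 ⊕ 0b01001110 = 0b00111000.
P5: D(K, 0b00100101) = 0b00101011; 0b00101011 ⊕ 0b10000000 = 0b10101011.
P6: D(K, 0b10000110) = 0b10001100; 0b10001100 ⊕ 0b00100101 = 0b10101001.
Blocks that differ from the original plaintext: P4, P5.

P1 = 0b11110001, P2 = 0b01100001, P3 = 0b00010010, P4 = 0b00111000, P5 = 0b10101011, P6 = 0b10101001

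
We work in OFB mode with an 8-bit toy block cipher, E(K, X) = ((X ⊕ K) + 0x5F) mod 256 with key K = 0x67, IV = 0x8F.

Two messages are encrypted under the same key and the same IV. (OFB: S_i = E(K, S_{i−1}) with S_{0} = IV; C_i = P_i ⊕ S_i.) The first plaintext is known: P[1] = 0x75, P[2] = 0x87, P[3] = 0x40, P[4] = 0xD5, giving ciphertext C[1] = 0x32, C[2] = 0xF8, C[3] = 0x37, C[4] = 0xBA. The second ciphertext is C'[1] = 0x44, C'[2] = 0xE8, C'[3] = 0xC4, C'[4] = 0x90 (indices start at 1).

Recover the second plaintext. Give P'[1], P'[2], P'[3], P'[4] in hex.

In OFB with a reused IV, both messages share the same keystream S_i, so C_i ⊕ C'_i = P_i ⊕ P'_i and thus P'_i = P_i ⊕ C_i ⊕ C'_i.
P'[1]: 0x75 ⊕ 0x32 ⊕ 0x44 = 0x03.
P'[2]: 0x87 ⊕ 0xF8 ⊕ 0xE8 = 0x97.
P'[3]: 0x40 ⊕ 0x37 ⊕ 0xC4 = 0xB3.
P'[4]: 0xD5 ⊕ 0xBA ⊕ 0x90 = 0xFF.

P'[1] = 0x03, P'[2] = 0x97, P'[3] = 0xB3, P'[4] = 0xFF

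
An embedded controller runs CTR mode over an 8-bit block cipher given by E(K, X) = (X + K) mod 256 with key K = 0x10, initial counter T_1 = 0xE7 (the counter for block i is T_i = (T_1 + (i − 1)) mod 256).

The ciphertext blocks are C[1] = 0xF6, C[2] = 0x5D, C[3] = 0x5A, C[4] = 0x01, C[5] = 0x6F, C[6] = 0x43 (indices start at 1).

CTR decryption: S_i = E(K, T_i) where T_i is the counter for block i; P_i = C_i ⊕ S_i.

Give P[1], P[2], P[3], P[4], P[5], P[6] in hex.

P[1]: T = 0xE7, S = E(K, T) = 0xF7; 0xF6 ⊕ 0xF7 = 0x01.
P[2]: T = 0xE8, S = E(K, T) = 0xF8; 0x5D ⊕ 0xF8 = 0xA5.
P[3]: T = 0xE9, S = E(K, T) = 0xF9; 0x5A ⊕ 0xF9 = 0xA3.
P[4]: T = 0xEA, S = E(K, T) = 0xFA; 0x01 ⊕ 0xFA = 0xFB.
P[5]: T = 0xEB, S = E(K, T) = 0xFB; 0x6F ⊕ 0xFB = 0x94.
P[6]: T = 0xEC, S = E(K, T) = 0xFC; 0x43 ⊕ 0xFC = 0xBF.

P[1] = 0x01, P[2] = 0xA5, P[3] = 0xA3, P[4] = 0xFB, P[5] = 0x94, P[6] = 0xBF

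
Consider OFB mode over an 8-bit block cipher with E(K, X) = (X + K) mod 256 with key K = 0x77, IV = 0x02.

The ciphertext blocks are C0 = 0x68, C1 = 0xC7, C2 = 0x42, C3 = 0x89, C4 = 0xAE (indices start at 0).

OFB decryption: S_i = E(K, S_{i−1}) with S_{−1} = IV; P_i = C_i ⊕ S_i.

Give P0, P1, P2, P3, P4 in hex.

P0: S = E(K, 0x02) = 0x79; 0x68 ⊕ 0x79 = 0x11.
P1: S = E(K, 0x79) = 0xF0; 0xC7 ⊕ 0xF0 = 0x37.
P2: S = E(K, 0xF0) = 0x67; 0x42 ⊕ 0x67 = 0x25.
P3: S = E(K, 0x67) = 0xDE; 0x89 ⊕ 0xDE = 0x57.
P4: S = E(K, 0xDE) = 0x55; 0xAE ⊕ 0x55 = 0xFB.

P0 = 0x11, P1 = 0x37, P2 = 0x25, P3 = 0x57, P4 = 0xFB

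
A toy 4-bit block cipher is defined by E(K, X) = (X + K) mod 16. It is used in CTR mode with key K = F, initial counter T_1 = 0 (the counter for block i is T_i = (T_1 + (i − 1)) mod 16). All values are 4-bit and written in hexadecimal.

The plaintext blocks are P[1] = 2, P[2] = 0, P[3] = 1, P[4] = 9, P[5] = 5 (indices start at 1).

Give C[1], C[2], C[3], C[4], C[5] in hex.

CTR encryption: S_i = E(K, T_i) where T_i is the counter for block i; C_i = P_i ⊕ S_i.
C[1]: T = 0, S = E(K, T) = F; 2 ⊕ F = D.
C[2]: T = 1, S = E(K, T) = 0; 0 ⊕ 0 = 0.
C[3]: T = 2, S = E(K, T) = 1; 1 ⊕ 1 = 0.
C[4]: T = 3, S = E(K, T) = 2; 9 ⊕ 2 = B.
C[5]: T = 4, S = E(K, T) = 3; 5 ⊕ 3 = 6.

C[1] = D, C[2] = 0, C[3] = 0, C[4] = B, C[5] = 6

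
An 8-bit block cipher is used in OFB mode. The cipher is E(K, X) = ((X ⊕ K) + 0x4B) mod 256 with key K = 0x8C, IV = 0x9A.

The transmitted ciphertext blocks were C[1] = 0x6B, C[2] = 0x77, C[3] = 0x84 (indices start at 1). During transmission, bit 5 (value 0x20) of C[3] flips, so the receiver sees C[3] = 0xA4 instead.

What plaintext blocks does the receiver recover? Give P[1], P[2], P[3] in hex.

OFB decryption: S_i = E(K, S_{i−1}) with S_{0} = IV; P_i = C_i ⊕ S_i.
Only C[3] changed, to 0xA4. In OFB, a change in C_i flips the same bit in P_i only; the keystream is unaffected. Decrypting the received ciphertext:
P[1]: S = E(K, 0x9A) = 0x61; 0x6B ⊕ 0x61 = 0x0A.
P[2]: S = E(K, 0x61) = 0x38; 0x77 ⊕ 0x38 = 0x4F.
P[3]: S = E(K, 0x38) = 0xFF; 0xA4 ⊕ 0xFF = 0x5B.
Blocks that differ from the original plaintext: P[3].

P[1] = 0x0A, P[2] = 0x4F, P[3] = 0x5B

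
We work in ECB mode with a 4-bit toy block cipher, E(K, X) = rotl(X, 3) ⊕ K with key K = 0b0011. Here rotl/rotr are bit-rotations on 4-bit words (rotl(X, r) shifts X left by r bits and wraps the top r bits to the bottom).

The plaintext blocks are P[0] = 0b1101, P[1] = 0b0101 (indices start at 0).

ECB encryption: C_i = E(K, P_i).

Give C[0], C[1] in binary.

C[0]: E(K, 0b1101) = 0b1101.
C[1]: E(K, 0b0101) = 0b1001.

C[0] = 0b1101, C[1] = 0b1001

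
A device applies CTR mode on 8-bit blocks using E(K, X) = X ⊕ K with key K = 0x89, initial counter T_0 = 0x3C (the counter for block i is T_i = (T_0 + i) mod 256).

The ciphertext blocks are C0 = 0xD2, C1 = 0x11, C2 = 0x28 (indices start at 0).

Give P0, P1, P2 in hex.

P0 = 0x67, P1 = 0xA5, P2 = 0x9F

CTR decryption: S_i = E(K, T_i) where T_i is the counter for block i; P_i = C_i ⊕ S_i.
P0: T = 0x3C, S = E(K, T) = 0xB5; 0xD2 ⊕ 0xB5 = 0x67.
P1: T = 0x3D, S = E(K, T) = 0xB4; 0x11 ⊕ 0xB4 = 0xA5.
P2: T = 0x3E, S = E(K, T) = 0xB7; 0x28 ⊕ 0xB7 = 0x9F.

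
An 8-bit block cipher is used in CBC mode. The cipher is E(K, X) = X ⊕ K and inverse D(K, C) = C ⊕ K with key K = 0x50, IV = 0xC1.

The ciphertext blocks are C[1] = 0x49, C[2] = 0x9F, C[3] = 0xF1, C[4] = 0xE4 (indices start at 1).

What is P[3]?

P[3] = 0x3E

CBC decryption: P_i = D(K, C_i) ⊕ C_{i−1}, with C_{0} = IV.
P[3]: D(K, 0xF1) = 0xA1; 0xA1 ⊕ 0x9F = 0x3E.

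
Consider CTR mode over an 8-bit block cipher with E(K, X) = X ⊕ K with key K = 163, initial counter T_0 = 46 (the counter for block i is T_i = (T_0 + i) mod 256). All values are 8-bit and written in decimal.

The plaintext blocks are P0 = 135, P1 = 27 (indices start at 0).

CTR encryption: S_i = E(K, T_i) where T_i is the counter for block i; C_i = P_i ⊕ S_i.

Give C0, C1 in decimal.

C0 = 10, C1 = 151

C0: T = 46, S = E(K, T) = 141; 135 ⊕ 141 = 10.
C1: T = 47, S = E(K, T) = 140; 27 ⊕ 140 = 151.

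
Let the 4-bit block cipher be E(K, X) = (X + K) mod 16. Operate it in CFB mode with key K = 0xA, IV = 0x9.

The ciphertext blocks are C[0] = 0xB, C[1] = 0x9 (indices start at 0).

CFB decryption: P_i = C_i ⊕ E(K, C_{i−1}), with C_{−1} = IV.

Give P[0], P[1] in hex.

P[0] = 0x8, P[1] = 0xC

P[0]: E(K, 0x9) = 0x3; 0xB ⊕ 0x3 = 0x8.
P[1]: E(K, 0xB) = 0x5; 0x9 ⊕ 0x5 = 0xC.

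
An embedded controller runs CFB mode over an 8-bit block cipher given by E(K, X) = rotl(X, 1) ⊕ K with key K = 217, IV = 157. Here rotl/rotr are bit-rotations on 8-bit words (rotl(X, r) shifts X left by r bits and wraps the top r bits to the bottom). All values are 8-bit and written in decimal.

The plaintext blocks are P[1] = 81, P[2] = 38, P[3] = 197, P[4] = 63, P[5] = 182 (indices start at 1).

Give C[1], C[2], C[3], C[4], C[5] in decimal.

C[1] = 179, C[2] = 152, C[3] = 45, C[4] = 188, C[5] = 22

CFB encryption: C_i = P_i ⊕ E(K, C_{i−1}), with C_{0} = IV.
C[1]: E(K, 157) = 226; 81 ⊕ 226 = 179.
C[2]: E(K, 179) = 190; 38 ⊕ 190 = 152.
C[3]: E(K, 152) = 232; 197 ⊕ 232 = 45.
C[4]: E(K, 45) = 131; 63 ⊕ 131 = 188.
C[5]: E(K, 188) = 160; 182 ⊕ 160 = 22.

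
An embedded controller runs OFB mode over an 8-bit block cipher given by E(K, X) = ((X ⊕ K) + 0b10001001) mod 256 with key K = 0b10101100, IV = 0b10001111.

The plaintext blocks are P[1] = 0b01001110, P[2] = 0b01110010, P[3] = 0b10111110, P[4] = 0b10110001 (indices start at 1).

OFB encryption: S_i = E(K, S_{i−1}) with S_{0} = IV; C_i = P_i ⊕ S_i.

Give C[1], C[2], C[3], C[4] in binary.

C[1] = 0b11100010, C[2] = 0b11111011, C[3] = 0b00010000, C[4] = 0b00111010

C[1]: S = E(K, 0b10001111) = 0b10101100; 0b01001110 ⊕ 0b10101100 = 0b11100010.
C[2]: S = E(K, 0b10101100) = 0b10001001; 0b01110010 ⊕ 0b10001001 = 0b11111011.
C[3]: S = E(K, 0b10001001) = 0b10101110; 0b10111110 ⊕ 0b10101110 = 0b00010000.
C[4]: S = E(K, 0b10101110) = 0b10001011; 0b10110001 ⊕ 0b10001011 = 0b00111010.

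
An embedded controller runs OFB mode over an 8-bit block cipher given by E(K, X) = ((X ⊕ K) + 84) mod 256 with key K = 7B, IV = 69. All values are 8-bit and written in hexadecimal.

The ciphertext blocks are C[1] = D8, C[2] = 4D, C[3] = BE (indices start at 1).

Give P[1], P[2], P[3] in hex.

OFB decryption: S_i = E(K, S_{i−1}) with S_{0} = IV; P_i = C_i ⊕ S_i.
P[1]: S = E(K, 69) = 96; D8 ⊕ 96 = 4E.
P[2]: S = E(K, 96) = 71; 4D ⊕ 71 = 3C.
P[3]: S = E(K, 71) = 8E; BE ⊕ 8E = 30.

P[1] = 4E, P[2] = 3C, P[3] = 30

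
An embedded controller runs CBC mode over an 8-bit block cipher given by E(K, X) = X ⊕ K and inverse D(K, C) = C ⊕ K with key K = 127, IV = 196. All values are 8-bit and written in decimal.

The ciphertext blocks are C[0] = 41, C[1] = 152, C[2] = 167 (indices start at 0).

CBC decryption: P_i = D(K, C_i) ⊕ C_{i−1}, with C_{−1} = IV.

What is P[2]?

P[2]: D(K, 167) = 216; 216 ⊕ 152 = 64.

P[2] = 64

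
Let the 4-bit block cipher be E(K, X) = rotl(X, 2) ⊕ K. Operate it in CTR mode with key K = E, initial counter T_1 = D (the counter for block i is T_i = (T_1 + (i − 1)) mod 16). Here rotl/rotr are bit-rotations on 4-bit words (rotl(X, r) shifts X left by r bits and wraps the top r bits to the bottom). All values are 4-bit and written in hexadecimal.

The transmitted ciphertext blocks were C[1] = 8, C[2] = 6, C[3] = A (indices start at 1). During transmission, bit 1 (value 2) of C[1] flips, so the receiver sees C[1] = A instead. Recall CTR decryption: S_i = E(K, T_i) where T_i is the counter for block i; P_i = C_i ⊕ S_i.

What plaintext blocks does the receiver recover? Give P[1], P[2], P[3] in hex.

Only C[1] changed, to A. In CTR, a change in C_i flips the same bit in P_i only; the keystream is unaffected. Decrypting the received ciphertext:
P[1]: T = D, S = E(K, T) = 9; A ⊕ 9 = 3.
P[2]: T = E, S = E(K, T) = 5; 6 ⊕ 5 = 3.
P[3]: T = F, S = E(K, T) = 1; A ⊕ 1 = B.
Blocks that differ from the original plaintext: P[1].

P[1] = 3, P[2] = 3, P[3] = B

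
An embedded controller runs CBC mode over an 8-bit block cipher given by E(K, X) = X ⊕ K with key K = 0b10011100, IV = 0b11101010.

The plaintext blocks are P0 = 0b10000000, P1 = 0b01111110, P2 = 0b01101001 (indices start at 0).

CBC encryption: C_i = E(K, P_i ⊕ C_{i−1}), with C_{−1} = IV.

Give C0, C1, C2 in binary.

C0: P0 ⊕ 0b11101010 = 0b01101010; E(K, 0b01101010) = 0b11110110.
C1: P1 ⊕ 0b11110110 = 0b10001000; E(K, 0b10001000) = 0b00010100.
C2: P2 ⊕ 0b00010100 = 0b01111101; E(K, 0b01111101) = 0b11100001.

C0 = 0b11110110, C1 = 0b00010100, C2 = 0b11100001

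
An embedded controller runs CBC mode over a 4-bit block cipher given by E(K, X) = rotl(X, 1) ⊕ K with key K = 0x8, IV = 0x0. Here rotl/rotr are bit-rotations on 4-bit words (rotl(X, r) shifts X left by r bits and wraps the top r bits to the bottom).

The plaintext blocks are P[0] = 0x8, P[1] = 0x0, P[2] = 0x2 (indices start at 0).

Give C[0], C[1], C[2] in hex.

CBC encryption: C_i = E(K, P_i ⊕ C_{i−1}), with C_{−1} = IV.
C[0]: P[0] ⊕ 0x0 = 0x8; E(K, 0x8) = 0x9.
C[1]: P[1] ⊕ 0x9 = 0x9; E(K, 0x9) = 0xB.
C[2]: P[2] ⊕ 0xB = 0x9; E(K, 0x9) = 0xB.

C[0] = 0x9, C[1] = 0xB, C[2] = 0xB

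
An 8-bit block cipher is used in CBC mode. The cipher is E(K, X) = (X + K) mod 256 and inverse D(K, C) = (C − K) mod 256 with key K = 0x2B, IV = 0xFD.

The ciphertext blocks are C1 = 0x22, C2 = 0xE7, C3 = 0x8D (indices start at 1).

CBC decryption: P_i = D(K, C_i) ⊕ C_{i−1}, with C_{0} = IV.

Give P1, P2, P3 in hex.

P1: D(K, 0x22) = 0xF7; 0xF7 ⊕ 0xFD = 0x0A.
P2: D(K, 0xE7) = 0xBC; 0xBC ⊕ 0x22 = 0x9E.
P3: D(K, 0x8D) = 0x62; 0x62 ⊕ 0xE7 = 0x85.

P1 = 0x0A, P2 = 0x9E, P3 = 0x85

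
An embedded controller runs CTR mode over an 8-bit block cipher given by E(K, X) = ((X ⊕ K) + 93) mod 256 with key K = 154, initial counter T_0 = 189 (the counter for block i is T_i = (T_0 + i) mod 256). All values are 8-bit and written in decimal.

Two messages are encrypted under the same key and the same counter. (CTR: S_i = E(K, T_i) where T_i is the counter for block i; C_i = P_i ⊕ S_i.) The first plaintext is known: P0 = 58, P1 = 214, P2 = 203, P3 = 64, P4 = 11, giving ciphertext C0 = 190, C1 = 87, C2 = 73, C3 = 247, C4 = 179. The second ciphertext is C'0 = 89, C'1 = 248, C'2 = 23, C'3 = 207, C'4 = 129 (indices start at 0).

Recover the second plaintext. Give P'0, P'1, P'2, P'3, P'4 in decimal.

In CTR with a reused counter, both messages share the same keystream S_i, so C_i ⊕ C'_i = P_i ⊕ P'_i and thus P'_i = P_i ⊕ C_i ⊕ C'_i.
P'0: 58 ⊕ 190 ⊕ 89 = 221.
P'1: 214 ⊕ 87 ⊕ 248 = 121.
P'2: 203 ⊕ 73 ⊕ 23 = 149.
P'3: 64 ⊕ 247 ⊕ 207 = 120.
P'4: 11 ⊕ 179 ⊕ 129 = 57.

P'0 = 221, P'1 = 121, P'2 = 149, P'3 = 120, P'4 = 57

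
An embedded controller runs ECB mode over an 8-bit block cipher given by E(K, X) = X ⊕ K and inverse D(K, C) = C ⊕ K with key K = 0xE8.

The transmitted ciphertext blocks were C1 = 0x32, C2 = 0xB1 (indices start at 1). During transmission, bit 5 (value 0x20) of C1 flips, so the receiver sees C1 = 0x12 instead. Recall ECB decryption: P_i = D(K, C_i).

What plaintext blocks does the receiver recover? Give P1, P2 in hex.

P1 = 0xFA, P2 = 0x59

Only C1 changed, to 0x12. In ECB, a change in C_i affects only P_i. Decrypting the received ciphertext:
P1: D(K, 0x12) = 0xFA.
P2: D(K, 0xB1) = 0x59.
Blocks that differ from the original plaintext: P1.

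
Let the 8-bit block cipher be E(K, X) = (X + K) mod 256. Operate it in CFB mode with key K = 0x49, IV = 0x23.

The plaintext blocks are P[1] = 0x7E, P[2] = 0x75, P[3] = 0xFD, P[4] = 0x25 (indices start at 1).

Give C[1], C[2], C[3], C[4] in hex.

CFB encryption: C_i = P_i ⊕ E(K, C_{i−1}), with C_{0} = IV.
C[1]: E(K, 0x23) = 0x6C; 0x7E ⊕ 0x6C = 0x12.
C[2]: E(K, 0x12) = 0x5B; 0x75 ⊕ 0x5B = 0x2E.
C[3]: E(K, 0x2E) = 0x77; 0xFD ⊕ 0x77 = 0x8A.
C[4]: E(K, 0x8A) = 0xD3; 0x25 ⊕ 0xD3 = 0xF6.

C[1] = 0x12, C[2] = 0x2E, C[3] = 0x8A, C[4] = 0xF6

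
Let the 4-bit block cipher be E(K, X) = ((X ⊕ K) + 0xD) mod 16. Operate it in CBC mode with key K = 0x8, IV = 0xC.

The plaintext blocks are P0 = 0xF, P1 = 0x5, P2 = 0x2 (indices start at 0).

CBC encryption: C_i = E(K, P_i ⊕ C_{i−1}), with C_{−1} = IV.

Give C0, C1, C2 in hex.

C0 = 0x8, C1 = 0x2, C2 = 0x5

C0: P0 ⊕ 0xC = 0x3; E(K, 0x3) = 0x8.
C1: P1 ⊕ 0x8 = 0xD; E(K, 0xD) = 0x2.
C2: P2 ⊕ 0x2 = 0x0; E(K, 0x0) = 0x5.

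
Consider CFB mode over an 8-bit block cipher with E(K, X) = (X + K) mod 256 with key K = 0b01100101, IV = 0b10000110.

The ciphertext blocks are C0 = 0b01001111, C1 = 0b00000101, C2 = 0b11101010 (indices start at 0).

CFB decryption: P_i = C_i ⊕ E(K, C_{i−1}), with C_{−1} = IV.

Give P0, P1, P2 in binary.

P0 = 0b10100100, P1 = 0b10110001, P2 = 0b10000000

P0: E(K, 0b10000110) = 0b11101011; 0b01001111 ⊕ 0b11101011 = 0b10100100.
P1: E(K, 0b01001111) = 0b10110100; 0b00000101 ⊕ 0b10110100 = 0b10110001.
P2: E(K, 0b00000101) = 0b01101010; 0b11101010 ⊕ 0b01101010 = 0b10000000.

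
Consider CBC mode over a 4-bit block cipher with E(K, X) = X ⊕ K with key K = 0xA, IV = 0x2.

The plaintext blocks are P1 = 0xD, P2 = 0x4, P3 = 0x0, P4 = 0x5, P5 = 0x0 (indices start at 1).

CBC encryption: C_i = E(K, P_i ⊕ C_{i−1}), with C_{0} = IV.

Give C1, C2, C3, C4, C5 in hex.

C1: P1 ⊕ 0x2 = 0xF; E(K, 0xF) = 0x5.
C2: P2 ⊕ 0x5 = 0x1; E(K, 0x1) = 0xB.
C3: P3 ⊕ 0xB = 0xB; E(K, 0xB) = 0x1.
C4: P4 ⊕ 0x1 = 0x4; E(K, 0x4) = 0xE.
C5: P5 ⊕ 0xE = 0xE; E(K, 0xE) = 0x4.

C1 = 0x5, C2 = 0xB, C3 = 0x1, C4 = 0xE, C5 = 0x4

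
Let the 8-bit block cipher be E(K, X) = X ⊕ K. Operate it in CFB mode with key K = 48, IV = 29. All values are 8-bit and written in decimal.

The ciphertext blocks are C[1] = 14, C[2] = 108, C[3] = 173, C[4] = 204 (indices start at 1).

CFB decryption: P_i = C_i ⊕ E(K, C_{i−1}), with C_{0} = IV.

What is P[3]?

P[3] = 241

P[3]: E(K, 108) = 92; 173 ⊕ 92 = 241.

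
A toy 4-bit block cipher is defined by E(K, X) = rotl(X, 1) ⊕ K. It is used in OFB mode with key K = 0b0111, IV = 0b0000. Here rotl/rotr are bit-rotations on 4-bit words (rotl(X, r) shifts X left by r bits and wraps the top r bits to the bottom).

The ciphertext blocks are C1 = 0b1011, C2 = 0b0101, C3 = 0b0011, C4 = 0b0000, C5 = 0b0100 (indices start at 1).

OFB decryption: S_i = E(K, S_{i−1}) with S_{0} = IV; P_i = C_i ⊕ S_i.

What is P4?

P1: S = E(K, 0b0000) = 0b0111; 0b1011 ⊕ 0b0111 = 0b1100.
P2: S = E(K, 0b0111) = 0b1001; 0b0101 ⊕ 0b1001 = 0b1100.
P3: S = E(K, 0b1001) = 0b0100; 0b0011 ⊕ 0b0100 = 0b0111.
P4: S = E(K, 0b0100) = 0b1111; 0b0000 ⊕ 0b1111 = 0b1111.

P4 = 0b1111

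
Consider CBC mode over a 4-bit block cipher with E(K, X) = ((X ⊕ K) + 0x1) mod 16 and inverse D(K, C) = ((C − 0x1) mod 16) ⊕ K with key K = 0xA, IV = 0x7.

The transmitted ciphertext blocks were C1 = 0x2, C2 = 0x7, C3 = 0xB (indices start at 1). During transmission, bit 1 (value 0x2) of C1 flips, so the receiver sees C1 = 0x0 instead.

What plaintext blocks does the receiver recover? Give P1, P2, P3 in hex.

P1 = 0x2, P2 = 0xC, P3 = 0x7

CBC decryption: P_i = D(K, C_i) ⊕ C_{i−1}, with C_{0} = IV.
Only C1 changed, to 0x0. In CBC, a change in C_i garbles P_i and flips the same bit in P_{i+1}. Decrypting the received ciphertext:
P1: D(K, 0x0) = 0x5; 0x5 ⊕ 0x7 = 0x2.
P2: D(K, 0x7) = 0xC; 0xC ⊕ 0x0 = 0xC.
P3: D(K, 0xB) = 0x0; 0x0 ⊕ 0x7 = 0x7.
Blocks that differ from the original plaintext: P1, P2.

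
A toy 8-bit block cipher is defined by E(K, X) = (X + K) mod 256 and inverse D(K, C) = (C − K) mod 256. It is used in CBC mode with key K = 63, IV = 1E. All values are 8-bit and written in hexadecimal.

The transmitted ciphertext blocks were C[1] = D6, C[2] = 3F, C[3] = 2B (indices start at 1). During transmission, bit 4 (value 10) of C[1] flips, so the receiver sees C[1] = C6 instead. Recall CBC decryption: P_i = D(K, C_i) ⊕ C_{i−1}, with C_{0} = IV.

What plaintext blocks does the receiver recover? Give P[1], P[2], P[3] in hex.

Only C[1] changed, to C6. In CBC, a change in C_i garbles P_i and flips the same bit in P_{i+1}. Decrypting the received ciphertext:
P[1]: D(K, C6) = 63; 63 ⊕ 1E = 7D.
P[2]: D(K, 3F) = DC; DC ⊕ C6 = 1A.
P[3]: D(K, 2B) = C8; C8 ⊕ 3F = F7.
Blocks that differ from the original plaintext: P[1], P[2].

P[1] = 7D, P[2] = 1A, P[3] = F7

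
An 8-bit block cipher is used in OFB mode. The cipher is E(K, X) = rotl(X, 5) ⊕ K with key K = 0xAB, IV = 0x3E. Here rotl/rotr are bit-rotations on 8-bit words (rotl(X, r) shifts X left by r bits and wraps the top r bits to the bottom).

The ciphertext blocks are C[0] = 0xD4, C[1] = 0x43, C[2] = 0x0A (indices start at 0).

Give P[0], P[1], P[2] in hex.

OFB decryption: S_i = E(K, S_{i−1}) with S_{−1} = IV; P_i = C_i ⊕ S_i.
P[0]: S = E(K, 0x3E) = 0x6C; 0xD4 ⊕ 0x6C = 0xB8.
P[1]: S = E(K, 0x6C) = 0x26; 0x43 ⊕ 0x26 = 0x65.
P[2]: S = E(K, 0x26) = 0x6F; 0x0A ⊕ 0x6F = 0x65.

P[0] = 0xB8, P[1] = 0x65, P[2] = 0x65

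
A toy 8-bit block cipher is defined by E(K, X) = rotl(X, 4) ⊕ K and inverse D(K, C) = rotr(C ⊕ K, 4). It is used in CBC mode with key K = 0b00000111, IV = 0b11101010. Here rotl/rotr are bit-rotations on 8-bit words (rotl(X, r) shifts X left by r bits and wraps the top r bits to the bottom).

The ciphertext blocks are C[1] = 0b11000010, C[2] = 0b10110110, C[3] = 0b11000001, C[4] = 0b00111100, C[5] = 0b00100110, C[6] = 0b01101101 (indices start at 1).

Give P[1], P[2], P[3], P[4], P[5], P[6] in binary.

CBC decryption: P_i = D(K, C_i) ⊕ C_{i−1}, with C_{0} = IV.
P[1]: D(K, 0b11000010) = 0b01011100; 0b01011100 ⊕ 0b11101010 = 0b10110110.
P[2]: D(K, 0b10110110) = 0b00011011; 0b00011011 ⊕ 0b11000010 = 0b11011001.
P[3]: D(K, 0b11000001) = 0b01101100; 0b01101100 ⊕ 0b10110110 = 0b11011010.
P[4]: D(K, 0b00111100) = 0b10110011; 0b10110011 ⊕ 0b11000001 = 0b01110010.
P[5]: D(K, 0b00100110) = 0b00010010; 0b00010010 ⊕ 0b00111100 = 0b00101110.
P[6]: D(K, 0b01101101) = 0b10100110; 0b10100110 ⊕ 0b00100110 = 0b10000000.

P[1] = 0b10110110, P[2] = 0b11011001, P[3] = 0b11011010, P[4] = 0b01110010, P[5] = 0b00101110, P[6] = 0b10000000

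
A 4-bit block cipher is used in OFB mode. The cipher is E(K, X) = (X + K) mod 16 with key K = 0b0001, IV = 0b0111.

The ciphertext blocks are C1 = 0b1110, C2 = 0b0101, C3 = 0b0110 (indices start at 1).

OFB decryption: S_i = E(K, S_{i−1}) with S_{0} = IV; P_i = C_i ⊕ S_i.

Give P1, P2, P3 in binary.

P1 = 0b0110, P2 = 0b1100, P3 = 0b1100

P1: S = E(K, 0b0111) = 0b1000; 0b1110 ⊕ 0b1000 = 0b0110.
P2: S = E(K, 0b1000) = 0b1001; 0b0101 ⊕ 0b1001 = 0b1100.
P3: S = E(K, 0b1001) = 0b1010; 0b0110 ⊕ 0b1010 = 0b1100.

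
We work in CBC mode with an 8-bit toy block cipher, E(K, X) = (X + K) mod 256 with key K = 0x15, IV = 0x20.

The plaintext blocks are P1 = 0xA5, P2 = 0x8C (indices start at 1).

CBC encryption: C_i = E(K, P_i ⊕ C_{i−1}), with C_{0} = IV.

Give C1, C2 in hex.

C1: P1 ⊕ 0x20 = 0x85; E(K, 0x85) = 0x9A.
C2: P2 ⊕ 0x9A = 0x16; E(K, 0x16) = 0x2B.

C1 = 0x9A, C2 = 0x2B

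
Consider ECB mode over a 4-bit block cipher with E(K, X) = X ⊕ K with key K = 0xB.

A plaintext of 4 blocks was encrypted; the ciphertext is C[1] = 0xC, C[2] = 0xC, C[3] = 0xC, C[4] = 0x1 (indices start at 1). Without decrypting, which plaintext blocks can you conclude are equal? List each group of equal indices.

P[1] = P[2] = P[3]

ECB encrypts each block independently with the same key, so equal ciphertext blocks imply equal plaintext blocks.
C[1] = C[2] = C[3] = 0xC, so P[1] = P[2] = P[3].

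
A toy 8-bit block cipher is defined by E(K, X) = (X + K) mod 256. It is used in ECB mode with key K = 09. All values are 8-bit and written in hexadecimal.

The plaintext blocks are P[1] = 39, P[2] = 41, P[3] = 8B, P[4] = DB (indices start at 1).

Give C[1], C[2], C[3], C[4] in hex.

ECB encryption: C_i = E(K, P_i).
C[1]: E(K, 39) = 42.
C[2]: E(K, 41) = 4A.
C[3]: E(K, 8B) = 94.
C[4]: E(K, DB) = E4.

C[1] = 42, C[2] = 4A, C[3] = 94, C[4] = E4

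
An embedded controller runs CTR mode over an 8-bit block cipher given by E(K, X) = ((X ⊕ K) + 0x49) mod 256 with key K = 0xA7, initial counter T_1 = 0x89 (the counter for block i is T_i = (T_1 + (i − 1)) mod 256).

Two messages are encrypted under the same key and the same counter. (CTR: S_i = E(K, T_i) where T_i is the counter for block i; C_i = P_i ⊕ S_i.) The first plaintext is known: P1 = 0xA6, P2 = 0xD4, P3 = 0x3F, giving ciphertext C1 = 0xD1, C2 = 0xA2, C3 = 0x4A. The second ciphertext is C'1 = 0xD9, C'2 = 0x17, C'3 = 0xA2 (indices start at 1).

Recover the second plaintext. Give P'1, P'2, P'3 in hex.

P'1 = 0xAE, P'2 = 0x61, P'3 = 0xD7

In CTR with a reused counter, both messages share the same keystream S_i, so C_i ⊕ C'_i = P_i ⊕ P'_i and thus P'_i = P_i ⊕ C_i ⊕ C'_i.
P'1: 0xA6 ⊕ 0xD1 ⊕ 0xD9 = 0xAE.
P'2: 0xD4 ⊕ 0xA2 ⊕ 0x17 = 0x61.
P'3: 0x3F ⊕ 0x4A ⊕ 0xA2 = 0xD7.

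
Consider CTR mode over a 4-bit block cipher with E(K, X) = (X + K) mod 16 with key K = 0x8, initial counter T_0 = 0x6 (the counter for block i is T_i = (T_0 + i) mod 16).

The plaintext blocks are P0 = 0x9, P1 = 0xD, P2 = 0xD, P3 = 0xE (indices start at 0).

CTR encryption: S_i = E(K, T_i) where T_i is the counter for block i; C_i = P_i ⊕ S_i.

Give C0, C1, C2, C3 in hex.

C0: T = 0x6, S = E(K, T) = 0xE; 0x9 ⊕ 0xE = 0x7.
C1: T = 0x7, S = E(K, T) = 0xF; 0xD ⊕ 0xF = 0x2.
C2: T = 0x8, S = E(K, T) = 0x0; 0xD ⊕ 0x0 = 0xD.
C3: T = 0x9, S = E(K, T) = 0x1; 0xE ⊕ 0x1 = 0xF.

C0 = 0x7, C1 = 0x2, C2 = 0xD, C3 = 0xF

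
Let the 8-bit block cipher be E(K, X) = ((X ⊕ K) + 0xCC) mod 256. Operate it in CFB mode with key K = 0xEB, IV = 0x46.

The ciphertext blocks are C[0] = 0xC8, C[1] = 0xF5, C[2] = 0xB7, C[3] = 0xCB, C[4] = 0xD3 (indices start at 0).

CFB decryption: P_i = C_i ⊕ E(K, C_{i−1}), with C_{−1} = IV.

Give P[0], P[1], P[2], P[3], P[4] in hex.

P[0] = 0xB1, P[1] = 0x1A, P[2] = 0x5D, P[3] = 0xE3, P[4] = 0x3F

P[0]: E(K, 0x46) = 0x79; 0xC8 ⊕ 0x79 = 0xB1.
P[1]: E(K, 0xC8) = 0xEF; 0xF5 ⊕ 0xEF = 0x1A.
P[2]: E(K, 0xF5) = 0xEA; 0xB7 ⊕ 0xEA = 0x5D.
P[3]: E(K, 0xB7) = 0x28; 0xCB ⊕ 0x28 = 0xE3.
P[4]: E(K, 0xCB) = 0xEC; 0xD3 ⊕ 0xEC = 0x3F.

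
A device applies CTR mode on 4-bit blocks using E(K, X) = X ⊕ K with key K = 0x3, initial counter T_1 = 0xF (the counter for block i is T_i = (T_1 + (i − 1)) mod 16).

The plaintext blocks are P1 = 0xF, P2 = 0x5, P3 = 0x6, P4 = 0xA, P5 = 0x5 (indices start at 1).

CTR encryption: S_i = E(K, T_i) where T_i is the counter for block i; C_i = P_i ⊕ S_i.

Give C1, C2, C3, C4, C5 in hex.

C1: T = 0xF, S = E(K, T) = 0xC; 0xF ⊕ 0xC = 0x3.
C2: T = 0x0, S = E(K, T) = 0x3; 0x5 ⊕ 0x3 = 0x6.
C3: T = 0x1, S = E(K, T) = 0x2; 0x6 ⊕ 0x2 = 0x4.
C4: T = 0x2, S = E(K, T) = 0x1; 0xA ⊕ 0x1 = 0xB.
C5: T = 0x3, S = E(K, T) = 0x0; 0x5 ⊕ 0x0 = 0x5.

C1 = 0x3, C2 = 0x6, C3 = 0x4, C4 = 0xB, C5 = 0x5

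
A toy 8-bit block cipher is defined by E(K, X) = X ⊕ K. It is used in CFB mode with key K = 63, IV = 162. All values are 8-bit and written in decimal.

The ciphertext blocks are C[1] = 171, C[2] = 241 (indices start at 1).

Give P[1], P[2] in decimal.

P[1] = 54, P[2] = 101

CFB decryption: P_i = C_i ⊕ E(K, C_{i−1}), with C_{0} = IV.
P[1]: E(K, 162) = 157; 171 ⊕ 157 = 54.
P[2]: E(K, 171) = 148; 241 ⊕ 148 = 101.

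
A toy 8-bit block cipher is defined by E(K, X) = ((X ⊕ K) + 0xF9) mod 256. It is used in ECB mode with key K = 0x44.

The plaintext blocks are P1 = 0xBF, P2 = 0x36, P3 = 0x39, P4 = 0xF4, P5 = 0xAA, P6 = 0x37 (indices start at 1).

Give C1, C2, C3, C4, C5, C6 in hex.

ECB encryption: C_i = E(K, P_i).
C1: E(K, 0xBF) = 0xF4.
C2: E(K, 0x36) = 0x6B.
C3: E(K, 0x39) = 0x76.
C4: E(K, 0xF4) = 0xA9.
C5: E(K, 0xAA) = 0xE7.
C6: E(K, 0x37) = 0x6C.

C1 = 0xF4, C2 = 0x6B, C3 = 0x76, C4 = 0xA9, C5 = 0xE7, C6 = 0x6C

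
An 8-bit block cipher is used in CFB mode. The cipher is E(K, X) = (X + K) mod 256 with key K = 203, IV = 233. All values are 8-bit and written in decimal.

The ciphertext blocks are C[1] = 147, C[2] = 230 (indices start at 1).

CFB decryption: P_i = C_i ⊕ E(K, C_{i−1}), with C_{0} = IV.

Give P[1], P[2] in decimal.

P[1] = 39, P[2] = 184

P[1]: E(K, 233) = 180; 147 ⊕ 180 = 39.
P[2]: E(K, 147) = 94; 230 ⊕ 94 = 184.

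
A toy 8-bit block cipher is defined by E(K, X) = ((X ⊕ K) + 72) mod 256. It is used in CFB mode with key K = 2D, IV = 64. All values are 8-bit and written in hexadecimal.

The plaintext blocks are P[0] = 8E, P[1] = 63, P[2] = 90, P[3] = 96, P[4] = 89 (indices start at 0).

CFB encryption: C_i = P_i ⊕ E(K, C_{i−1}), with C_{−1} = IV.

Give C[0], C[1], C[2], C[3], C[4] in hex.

C[0]: E(K, 64) = BB; 8E ⊕ BB = 35.
C[1]: E(K, 35) = 8A; 63 ⊕ 8A = E9.
C[2]: E(K, E9) = 36; 90 ⊕ 36 = A6.
C[3]: E(K, A6) = FD; 96 ⊕ FD = 6B.
C[4]: E(K, 6B) = B8; 89 ⊕ B8 = 31.

C[0] = 35, C[1] = E9, C[2] = A6, C[3] = 6B, C[4] = 31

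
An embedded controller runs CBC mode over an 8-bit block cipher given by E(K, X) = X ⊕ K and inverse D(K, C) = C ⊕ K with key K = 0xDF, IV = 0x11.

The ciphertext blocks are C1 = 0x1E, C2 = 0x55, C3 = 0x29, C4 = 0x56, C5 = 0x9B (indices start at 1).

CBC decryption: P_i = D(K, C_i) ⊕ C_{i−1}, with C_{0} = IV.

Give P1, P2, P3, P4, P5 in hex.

P1: D(K, 0x1E) = 0xC1; 0xC1 ⊕ 0x11 = 0xD0.
P2: D(K, 0x55) = 0x8A; 0x8A ⊕ 0x1E = 0x94.
P3: D(K, 0x29) = 0xF6; 0xF6 ⊕ 0x55 = 0xA3.
P4: D(K, 0x56) = 0x89; 0x89 ⊕ 0x29 = 0xA0.
P5: D(K, 0x9B) = 0x44; 0x44 ⊕ 0x56 = 0x12.

P1 = 0xD0, P2 = 0x94, P3 = 0xA3, P4 = 0xA0, P5 = 0x12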